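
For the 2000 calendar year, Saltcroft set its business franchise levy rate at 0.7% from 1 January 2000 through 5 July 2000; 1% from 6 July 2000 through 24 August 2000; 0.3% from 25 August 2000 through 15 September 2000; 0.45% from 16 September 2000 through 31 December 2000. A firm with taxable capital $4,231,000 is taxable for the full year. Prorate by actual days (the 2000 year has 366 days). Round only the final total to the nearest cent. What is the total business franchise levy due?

$27,241.40

1 January – 5 July 2000: 187 days at 0.7% → $4,231,000 × 0.7% × 187/366 = $15,132.1831
6 July – 24 August 2000: 50 days at 1% → $4,231,000 × 1% × 50/366 = $5,780.0546
25 August – 15 September 2000: 22 days at 0.3% → $4,231,000 × 0.3% × 22/366 = $762.9672
16 September – 31 December 2000: 107 days at 0.45% → $4,231,000 × 0.45% × 107/366 = $5,566.1926
Total = $27,241.3975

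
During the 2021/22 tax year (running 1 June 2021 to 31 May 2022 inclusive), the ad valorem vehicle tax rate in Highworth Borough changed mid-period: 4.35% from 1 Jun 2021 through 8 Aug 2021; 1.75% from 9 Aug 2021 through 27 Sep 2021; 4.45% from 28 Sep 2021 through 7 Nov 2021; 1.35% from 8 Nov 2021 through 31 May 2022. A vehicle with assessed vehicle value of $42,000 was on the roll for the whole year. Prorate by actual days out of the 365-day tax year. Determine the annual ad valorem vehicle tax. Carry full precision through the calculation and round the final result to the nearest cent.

1 Jun – 8 Aug 2021: 69 days at 4.35% → $42,000 × 4.35% × 69/365 = $345.3781
9 Aug – 27 Sep 2021: 50 days at 1.75% → $42,000 × 1.75% × 50/365 = $100.6849
28 Sep – 7 Nov 2021: 41 days at 4.45% → $42,000 × 4.45% × 41/365 = $209.9425
8 Nov 2021 – 31 May 2022: 205 days at 1.35% → $42,000 × 1.35% × 205/365 = $318.4521
Total = $974.4575

$974.46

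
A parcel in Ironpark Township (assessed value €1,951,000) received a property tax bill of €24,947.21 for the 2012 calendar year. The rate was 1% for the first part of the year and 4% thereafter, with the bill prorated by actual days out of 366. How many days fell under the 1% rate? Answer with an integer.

Let d = days at the first rate; then 366 − d days at the second rate.
€1,951,000 × [1%·d + 4%·(366−d)] / 366 = €24,947.21
Solving gives d = 332, so the new rate took effect on November 28, 2012.

332 days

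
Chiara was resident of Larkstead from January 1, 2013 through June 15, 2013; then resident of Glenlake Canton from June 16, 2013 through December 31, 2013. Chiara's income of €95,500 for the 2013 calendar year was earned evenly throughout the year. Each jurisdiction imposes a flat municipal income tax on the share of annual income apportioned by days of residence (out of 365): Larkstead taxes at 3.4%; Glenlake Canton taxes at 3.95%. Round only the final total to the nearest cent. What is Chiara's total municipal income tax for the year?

Larkstead, January 1 – June 15, 2013: 166 days → €95,500 × 3.4% × 166/365 = €1,476.7178
Glenlake Canton, June 16 – December 31, 2013: 199 days → €95,500 × 3.95% × 199/365 = €2,056.6514
Total = €3,533.3692

€3,533.37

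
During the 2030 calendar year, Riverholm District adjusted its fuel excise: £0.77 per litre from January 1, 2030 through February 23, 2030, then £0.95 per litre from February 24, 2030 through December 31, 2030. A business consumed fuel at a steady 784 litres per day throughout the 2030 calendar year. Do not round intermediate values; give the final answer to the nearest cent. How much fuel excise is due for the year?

£264231.52

January 1 – February 23, 2030: 54 days × 784 litres/day = 42,336 litres at £0.77/litre → £32598.72
February 24 – December 31, 2030: 311 days × 784 litres/day = 243,824 litres at £0.95/litre → £231632.80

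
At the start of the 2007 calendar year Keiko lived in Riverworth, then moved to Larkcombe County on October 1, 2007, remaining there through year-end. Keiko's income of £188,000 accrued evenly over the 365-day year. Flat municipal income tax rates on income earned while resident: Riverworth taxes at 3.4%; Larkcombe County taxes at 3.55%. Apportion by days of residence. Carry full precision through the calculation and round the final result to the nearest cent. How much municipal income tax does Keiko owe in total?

£6,463.08

Riverworth, January 1 – September 30, 2007: 273 days → £188,000 × 3.4% × 273/365 = £4,780.8658
Larkcombe County, October 1 – December 31, 2007: 92 days → £188,000 × 3.55% × 92/365 = £1,682.2137
Total = £6,463.0795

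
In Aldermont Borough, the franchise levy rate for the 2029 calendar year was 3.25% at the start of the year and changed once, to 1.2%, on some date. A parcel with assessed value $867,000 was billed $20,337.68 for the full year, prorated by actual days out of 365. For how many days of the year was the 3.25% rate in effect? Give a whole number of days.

Let d = days at the first rate; then 365 − d days at the second rate.
$867,000 × [3.25%·d + 1.2%·(365−d)] / 365 = $20,337.68
Solving gives d = 204, so the new rate took effect on 24 Jul 2029.

204 days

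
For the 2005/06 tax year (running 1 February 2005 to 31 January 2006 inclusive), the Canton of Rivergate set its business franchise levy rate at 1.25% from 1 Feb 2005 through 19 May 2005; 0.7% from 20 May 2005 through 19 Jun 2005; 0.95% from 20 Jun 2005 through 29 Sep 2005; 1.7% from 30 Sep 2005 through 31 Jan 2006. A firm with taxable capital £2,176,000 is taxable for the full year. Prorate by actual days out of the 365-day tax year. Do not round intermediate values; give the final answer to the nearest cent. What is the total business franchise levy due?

£27,685.87

1 Feb – 19 May 2005: 108 days at 1.25% → £2,176,000 × 1.25% × 108/365 = £8,048.2192
20 May – 19 Jun 2005: 31 days at 0.7% → £2,176,000 × 0.7% × 31/365 = £1,293.6767
20 Jun – 29 Sep 2005: 102 days at 0.95% → £2,176,000 × 0.95% × 102/365 = £5,776.8329
30 Sep 2005 – 31 Jan 2006: 124 days at 1.7% → £2,176,000 × 1.7% × 124/365 = £12,567.1452
Total = £27,685.8740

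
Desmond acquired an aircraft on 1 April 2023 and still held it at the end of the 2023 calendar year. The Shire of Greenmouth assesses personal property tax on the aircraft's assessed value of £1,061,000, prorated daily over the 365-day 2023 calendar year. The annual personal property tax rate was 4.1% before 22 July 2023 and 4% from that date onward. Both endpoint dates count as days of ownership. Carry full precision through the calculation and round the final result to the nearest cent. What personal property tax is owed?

1 April – 21 July 2023: 112 days at 4.1% → £1,061,000 × 4.1% × 112/365 = £13,348.2521
22 July – 31 December 2023: 163 days at 4% → £1,061,000 × 4% × 163/365 = £18,952.6575
Total = £32,300.9096

£32,300.91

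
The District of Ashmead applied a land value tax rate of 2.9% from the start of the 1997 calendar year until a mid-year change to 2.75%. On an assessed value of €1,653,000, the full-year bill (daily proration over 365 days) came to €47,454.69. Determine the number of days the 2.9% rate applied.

Let d = days at the first rate; then 365 − d days at the second rate.
€1,653,000 × [2.9%·d + 2.75%·(365−d)] / 365 = €47,454.69
Solving gives d = 294, so the new rate took effect on 22 Oct 1997.

294 days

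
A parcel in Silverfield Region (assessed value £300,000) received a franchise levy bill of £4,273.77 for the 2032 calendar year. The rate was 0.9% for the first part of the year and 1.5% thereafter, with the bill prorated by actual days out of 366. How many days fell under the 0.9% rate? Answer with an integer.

Let d = days at the first rate; then 366 − d days at the second rate.
£300,000 × [0.9%·d + 1.5%·(366−d)] / 366 = £4,273.77
Solving gives d = 46, so the new rate took effect on 16 Feb 2032.

46 days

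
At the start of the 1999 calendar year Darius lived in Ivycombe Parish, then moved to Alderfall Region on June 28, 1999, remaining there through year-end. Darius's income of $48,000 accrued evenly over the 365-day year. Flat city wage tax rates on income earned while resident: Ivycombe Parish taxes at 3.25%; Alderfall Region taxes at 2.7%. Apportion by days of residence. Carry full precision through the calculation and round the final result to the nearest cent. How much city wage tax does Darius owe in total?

Ivycombe Parish, January 1 – June 27, 1999: 178 days → $48,000 × 3.25% × 178/365 = $760.7671
Alderfall Region, June 28 – December 31, 1999: 187 days → $48,000 × 2.7% × 187/365 = $663.9781
Total = $1,424.7452

$1,424.75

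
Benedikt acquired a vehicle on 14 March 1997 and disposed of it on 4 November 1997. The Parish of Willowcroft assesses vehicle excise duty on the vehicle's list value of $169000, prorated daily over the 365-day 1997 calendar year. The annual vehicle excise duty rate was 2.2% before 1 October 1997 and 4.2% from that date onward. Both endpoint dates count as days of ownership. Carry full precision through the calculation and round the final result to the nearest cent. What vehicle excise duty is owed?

14 March – 30 September 1997: 201 days at 2.2% → $169000 × 2.2% × 201/365 = $2047.4466
1 October – 4 November 1997: 35 days at 4.2% → $169000 × 4.2% × 35/365 = $680.6301
Total = $2728.0767

$2728.08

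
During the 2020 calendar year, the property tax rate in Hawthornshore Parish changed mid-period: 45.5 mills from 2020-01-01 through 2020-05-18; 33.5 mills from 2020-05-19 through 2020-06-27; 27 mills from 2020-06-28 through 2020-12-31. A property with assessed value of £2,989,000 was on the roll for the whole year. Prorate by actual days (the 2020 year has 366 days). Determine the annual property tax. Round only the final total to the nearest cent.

2020-01-01 to 2020-05-18: 139 days at 45.5 mills → £2,989,000 × 4.55% × 139/366 = £51,650.0833
2020-05-19 to 2020-06-27: 40 days at 33.5 mills → £2,989,000 × 3.35% × 40/366 = £10,943.3333
2020-06-28 to 2020-12-31: 187 days at 27 mills → £2,989,000 × 2.7% × 187/366 = £41,233.5000
Total = £103,826.9167

£103,826.92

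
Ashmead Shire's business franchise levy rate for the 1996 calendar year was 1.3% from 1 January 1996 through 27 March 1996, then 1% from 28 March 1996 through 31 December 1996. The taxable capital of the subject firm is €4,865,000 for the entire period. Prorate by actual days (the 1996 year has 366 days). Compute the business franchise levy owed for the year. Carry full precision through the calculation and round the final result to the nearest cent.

1 January – 27 March 1996: 87 days at 1.3% → €4,865,000 × 1.3% × 87/366 = €15,033.6475
28 March – 31 December 1996: 279 days at 1% → €4,865,000 × 1% × 279/366 = €37,085.6557
Total = €52,119.3033

€52,119.30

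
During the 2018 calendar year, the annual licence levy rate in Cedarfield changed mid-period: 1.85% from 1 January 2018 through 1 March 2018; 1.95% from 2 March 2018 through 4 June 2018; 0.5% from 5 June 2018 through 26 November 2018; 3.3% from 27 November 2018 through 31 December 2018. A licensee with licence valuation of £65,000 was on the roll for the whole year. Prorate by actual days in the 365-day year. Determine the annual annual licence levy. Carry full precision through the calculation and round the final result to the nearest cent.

£889.08

1 January – 1 March 2018: 60 days at 1.85% → £65,000 × 1.85% × 60/365 = £197.6712
2 March – 4 June 2018: 95 days at 1.95% → £65,000 × 1.95% × 95/365 = £329.8973
5 June – 26 November 2018: 175 days at 0.5% → £65,000 × 0.5% × 175/365 = £155.8219
27 November – 31 December 2018: 35 days at 3.3% → £65,000 × 3.3% × 35/365 = £205.6849
Total = £889.0753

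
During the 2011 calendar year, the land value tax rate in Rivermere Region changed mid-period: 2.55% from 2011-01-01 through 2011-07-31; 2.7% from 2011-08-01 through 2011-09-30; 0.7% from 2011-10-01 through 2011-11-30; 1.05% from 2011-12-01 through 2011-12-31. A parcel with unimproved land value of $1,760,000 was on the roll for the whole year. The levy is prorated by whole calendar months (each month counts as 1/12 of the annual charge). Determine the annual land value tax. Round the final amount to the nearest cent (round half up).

2011-01-01 to 2011-07-31: 7 months at 2.55% → $1,760,000 × 2.55% × 7/12 = $26,180.0000
2011-08-01 to 2011-09-30: 2 months at 2.7% → $1,760,000 × 2.7% × 2/12 = $7,920.0000
2011-10-01 to 2011-11-30: 2 months at 0.7% → $1,760,000 × 0.7% × 2/12 = $2,053.3333
2011-12-01 to 2011-12-31: 1 month at 1.05% → $1,760,000 × 1.05% × 1/12 = $1,540.0000
Total = $37,693.3333

$37,693.33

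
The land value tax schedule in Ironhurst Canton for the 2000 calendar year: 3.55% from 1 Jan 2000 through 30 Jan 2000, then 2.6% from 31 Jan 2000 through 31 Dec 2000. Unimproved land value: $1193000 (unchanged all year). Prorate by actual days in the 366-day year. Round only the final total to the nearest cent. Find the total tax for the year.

$31946.98

1 Jan – 30 Jan 2000: 30 days at 3.55% → $1193000 × 3.55% × 30/366 = $3471.4344
31 Jan – 31 Dec 2000: 336 days at 2.6% → $1193000 × 2.6% × 336/366 = $28475.5410
Total = $31946.9754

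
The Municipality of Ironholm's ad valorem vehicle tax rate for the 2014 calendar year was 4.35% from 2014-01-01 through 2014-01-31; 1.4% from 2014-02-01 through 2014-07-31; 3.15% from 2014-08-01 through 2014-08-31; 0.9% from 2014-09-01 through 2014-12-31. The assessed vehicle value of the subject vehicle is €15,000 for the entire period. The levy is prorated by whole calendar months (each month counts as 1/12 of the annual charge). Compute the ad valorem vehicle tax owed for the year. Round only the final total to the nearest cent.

2014-01-01 to 2014-01-31: 1 month at 4.35% → €15,000 × 4.35% × 1/12 = €54.3750
2014-02-01 to 2014-07-31: 6 months at 1.4% → €15,000 × 1.4% × 6/12 = €105.0000
2014-08-01 to 2014-08-31: 1 month at 3.15% → €15,000 × 3.15% × 1/12 = €39.3750
2014-09-01 to 2014-12-31: 4 months at 0.9% → €15,000 × 0.9% × 4/12 = €45.0000
Total = €243.7500

€243.75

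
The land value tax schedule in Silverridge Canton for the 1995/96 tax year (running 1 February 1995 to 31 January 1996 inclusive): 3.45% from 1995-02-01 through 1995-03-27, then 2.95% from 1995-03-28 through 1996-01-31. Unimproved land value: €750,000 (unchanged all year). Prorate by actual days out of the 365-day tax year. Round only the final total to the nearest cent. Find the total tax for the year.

1995-02-01 to 1995-03-27: 55 days at 3.45% → €750,000 × 3.45% × 55/365 = €3,898.9726
1995-03-28 to 1996-01-31: 310 days at 2.95% → €750,000 × 2.95% × 310/365 = €18,791.0959
Total = €22,690.0685

€22,690.07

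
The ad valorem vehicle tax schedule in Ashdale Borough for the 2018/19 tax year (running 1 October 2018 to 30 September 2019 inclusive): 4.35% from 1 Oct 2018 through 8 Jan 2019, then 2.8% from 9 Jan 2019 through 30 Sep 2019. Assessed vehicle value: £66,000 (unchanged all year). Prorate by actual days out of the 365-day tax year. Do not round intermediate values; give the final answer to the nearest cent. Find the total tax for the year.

1 Oct 2018 – 8 Jan 2019: 100 days at 4.35% → £66,000 × 4.35% × 100/365 = £786.5753
9 Jan – 30 Sep 2019: 265 days at 2.8% → £66,000 × 2.8% × 265/365 = £1,341.6986
Total = £2,128.2740

£2,128.27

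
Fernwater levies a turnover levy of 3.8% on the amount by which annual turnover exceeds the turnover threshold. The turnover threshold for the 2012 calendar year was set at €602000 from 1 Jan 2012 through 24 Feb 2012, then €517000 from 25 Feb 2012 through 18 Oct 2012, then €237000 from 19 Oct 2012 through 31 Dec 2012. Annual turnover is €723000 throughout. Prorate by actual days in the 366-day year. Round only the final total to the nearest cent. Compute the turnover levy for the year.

€9493.87

1 Jan – 24 Feb 2012: 55 days, exemption €602000 → (€723000 − €602000) × 3.8% × 55/366 = €690.9563
25 Feb – 18 Oct 2012: 237 days, exemption €517000 → (€723000 − €517000) × 3.8% × 237/366 = €5068.9508
19 Oct – 31 Dec 2012: 74 days, exemption €237000 → (€723000 − €237000) × 3.8% × 74/366 = €3733.9672
Total = €9493.8743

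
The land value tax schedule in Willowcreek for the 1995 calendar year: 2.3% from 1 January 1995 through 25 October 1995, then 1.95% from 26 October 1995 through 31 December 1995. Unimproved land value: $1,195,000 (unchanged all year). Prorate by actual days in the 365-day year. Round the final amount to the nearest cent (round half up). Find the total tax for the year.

$26,717.25

1 January – 25 October 1995: 298 days at 2.3% → $1,195,000 × 2.3% × 298/365 = $22,439.8082
26 October – 31 December 1995: 67 days at 1.95% → $1,195,000 × 1.95% × 67/365 = $4,277.4452
Total = $26,717.2534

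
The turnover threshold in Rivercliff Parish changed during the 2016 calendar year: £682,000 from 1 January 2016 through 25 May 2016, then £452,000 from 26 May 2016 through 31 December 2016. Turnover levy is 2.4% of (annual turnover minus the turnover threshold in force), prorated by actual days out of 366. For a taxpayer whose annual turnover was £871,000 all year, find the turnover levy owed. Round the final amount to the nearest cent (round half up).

£7,854.03

1 January – 25 May 2016: 146 days, exemption £682,000 → (£871,000 − £682,000) × 2.4% × 146/366 = £1,809.4426
26 May – 31 December 2016: 220 days, exemption £452,000 → (£871,000 − £452,000) × 2.4% × 220/366 = £6,044.5902
Total = £7,854.0328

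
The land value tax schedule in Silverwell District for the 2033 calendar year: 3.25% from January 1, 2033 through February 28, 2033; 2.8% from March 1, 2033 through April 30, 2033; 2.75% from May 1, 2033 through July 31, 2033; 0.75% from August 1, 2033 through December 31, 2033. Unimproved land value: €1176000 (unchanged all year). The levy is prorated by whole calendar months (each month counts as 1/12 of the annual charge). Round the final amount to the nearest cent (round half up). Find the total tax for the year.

January 1 – February 28, 2033: 2 months at 3.25% → €1176000 × 3.25% × 2/12 = €6370.0000
March 1 – April 30, 2033: 2 months at 2.8% → €1176000 × 2.8% × 2/12 = €5488.0000
May 1 – July 31, 2033: 3 months at 2.75% → €1176000 × 2.75% × 3/12 = €8085.0000
August 1 – December 31, 2033: 5 months at 0.75% → €1176000 × 0.75% × 5/12 = €3675.0000
Total = €23618.0000

€23618.00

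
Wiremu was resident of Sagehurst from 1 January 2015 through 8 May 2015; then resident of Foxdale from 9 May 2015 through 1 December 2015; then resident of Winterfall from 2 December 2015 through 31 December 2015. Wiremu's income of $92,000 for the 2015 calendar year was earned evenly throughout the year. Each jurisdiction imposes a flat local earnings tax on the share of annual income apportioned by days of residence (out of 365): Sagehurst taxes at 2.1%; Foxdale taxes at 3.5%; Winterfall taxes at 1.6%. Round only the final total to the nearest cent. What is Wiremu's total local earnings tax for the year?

$2,624.65

Sagehurst, 1 January – 8 May 2015: 128 days → $92,000 × 2.1% × 128/365 = $677.5233
Foxdale, 9 May – 1 December 2015: 207 days → $92,000 × 3.5% × 207/365 = $1,826.1370
Winterfall, 2 December – 31 December 2015: 30 days → $92,000 × 1.6% × 30/365 = $120.9863
Total = $2,624.6466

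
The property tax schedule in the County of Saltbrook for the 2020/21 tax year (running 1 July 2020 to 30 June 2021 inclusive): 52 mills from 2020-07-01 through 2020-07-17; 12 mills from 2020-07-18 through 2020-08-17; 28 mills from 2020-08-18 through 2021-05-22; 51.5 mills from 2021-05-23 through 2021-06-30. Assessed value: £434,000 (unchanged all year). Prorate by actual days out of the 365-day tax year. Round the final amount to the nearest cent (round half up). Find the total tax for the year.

£13,137.12

2020-07-01 to 2020-07-17: 17 days at 52 mills → £434,000 × 5.2% × 17/365 = £1,051.1123
2020-07-18 to 2020-08-17: 31 days at 12 mills → £434,000 × 1.2% × 31/365 = £442.3233
2020-08-18 to 2021-05-22: 278 days at 28 mills → £434,000 × 2.8% × 278/365 = £9,255.4959
2021-05-23 to 2021-06-30: 39 days at 51.5 mills → £434,000 × 5.15% × 39/365 = £2,388.1890
Total = £13,137.1205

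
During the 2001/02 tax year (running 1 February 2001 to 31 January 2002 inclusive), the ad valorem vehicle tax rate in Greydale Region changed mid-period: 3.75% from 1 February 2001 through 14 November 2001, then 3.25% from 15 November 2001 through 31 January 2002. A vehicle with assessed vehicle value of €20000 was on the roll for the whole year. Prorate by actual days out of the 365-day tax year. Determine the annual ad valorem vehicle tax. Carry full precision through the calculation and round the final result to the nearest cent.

1 February – 14 November 2001: 287 days at 3.75% → €20000 × 3.75% × 287/365 = €589.7260
15 November 2001 – 31 January 2002: 78 days at 3.25% → €20000 × 3.25% × 78/365 = €138.9041
Total = €728.6301

€728.63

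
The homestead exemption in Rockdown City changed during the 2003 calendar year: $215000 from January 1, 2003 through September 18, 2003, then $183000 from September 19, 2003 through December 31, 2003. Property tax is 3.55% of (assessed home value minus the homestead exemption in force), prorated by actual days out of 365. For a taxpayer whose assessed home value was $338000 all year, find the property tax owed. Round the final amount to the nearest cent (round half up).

January 1 – September 18, 2003: 261 days, exemption $215000 → ($338000 − $215000) × 3.55% × 261/365 = $3122.3466
September 19 – December 31, 2003: 104 days, exemption $183000 → ($338000 − $183000) × 3.55% × 104/365 = $1567.8356
Total = $4690.1822

$4690.18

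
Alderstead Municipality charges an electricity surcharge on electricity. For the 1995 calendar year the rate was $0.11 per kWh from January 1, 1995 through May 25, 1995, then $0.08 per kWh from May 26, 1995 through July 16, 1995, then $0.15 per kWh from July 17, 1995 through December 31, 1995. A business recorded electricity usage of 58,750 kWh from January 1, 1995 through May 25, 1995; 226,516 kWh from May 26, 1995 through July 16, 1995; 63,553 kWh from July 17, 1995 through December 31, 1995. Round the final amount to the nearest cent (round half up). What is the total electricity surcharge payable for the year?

$34,116.73

January 1 – May 25, 1995: 58,750 kWh at $0.11/kWh → $6,462.50
May 26 – July 16, 1995: 226,516 kWh at $0.08/kWh → $18,121.28
July 17 – December 31, 1995: 63,553 kWh at $0.15/kWh → $9,532.95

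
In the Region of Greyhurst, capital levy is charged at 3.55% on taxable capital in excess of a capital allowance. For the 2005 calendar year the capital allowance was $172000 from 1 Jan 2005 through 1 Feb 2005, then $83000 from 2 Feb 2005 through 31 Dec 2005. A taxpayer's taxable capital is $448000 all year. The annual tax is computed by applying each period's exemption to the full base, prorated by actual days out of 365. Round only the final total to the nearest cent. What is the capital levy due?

$12680.50

1 Jan – 1 Feb 2005: 32 days, exemption $172000 → ($448000 − $172000) × 3.55% × 32/365 = $859.0027
2 Feb – 31 Dec 2005: 333 days, exemption $83000 → ($448000 − $83000) × 3.55% × 333/365 = $11821.5000
Total = $12680.5027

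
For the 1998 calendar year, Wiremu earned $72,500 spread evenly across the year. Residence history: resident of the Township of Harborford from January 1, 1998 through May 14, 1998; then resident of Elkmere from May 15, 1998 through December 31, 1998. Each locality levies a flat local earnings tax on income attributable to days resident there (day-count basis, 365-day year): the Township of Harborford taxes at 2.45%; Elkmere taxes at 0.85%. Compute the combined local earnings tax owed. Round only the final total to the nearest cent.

$1,042.11

The Township of Harborford, January 1 – May 14, 1998: 134 days → $72,500 × 2.45% × 134/365 = $652.1027
Elkmere, May 15 – December 31, 1998: 231 days → $72,500 × 0.85% × 231/365 = $390.0103
Total = $1,042.1130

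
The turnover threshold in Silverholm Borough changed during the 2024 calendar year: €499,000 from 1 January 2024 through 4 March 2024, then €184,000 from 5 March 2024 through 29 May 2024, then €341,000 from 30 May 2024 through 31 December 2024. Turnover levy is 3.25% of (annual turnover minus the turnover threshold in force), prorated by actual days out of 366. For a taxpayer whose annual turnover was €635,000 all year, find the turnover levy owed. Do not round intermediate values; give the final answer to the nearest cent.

1 January – 4 March 2024: 64 days, exemption €499,000 → (€635,000 − €499,000) × 3.25% × 64/366 = €772.8962
5 March – 29 May 2024: 86 days, exemption €184,000 → (€635,000 − €184,000) × 3.25% × 86/366 = €3,444.1120
30 May – 31 December 2024: 216 days, exemption €341,000 → (€635,000 − €341,000) × 3.25% × 216/366 = €5,639.0164
Total = €9,856.0246

€9,856.02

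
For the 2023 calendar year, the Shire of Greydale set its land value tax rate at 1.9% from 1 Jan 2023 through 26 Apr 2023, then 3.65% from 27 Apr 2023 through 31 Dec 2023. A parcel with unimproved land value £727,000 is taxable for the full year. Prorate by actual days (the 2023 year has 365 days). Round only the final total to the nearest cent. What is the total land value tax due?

£22,492.18

1 Jan – 26 Apr 2023: 116 days at 1.9% → £727,000 × 1.9% × 116/365 = £4,389.8849
27 Apr – 31 Dec 2023: 249 days at 3.65% → £727,000 × 3.65% × 249/365 = £18,102.3000
Total = £22,492.1849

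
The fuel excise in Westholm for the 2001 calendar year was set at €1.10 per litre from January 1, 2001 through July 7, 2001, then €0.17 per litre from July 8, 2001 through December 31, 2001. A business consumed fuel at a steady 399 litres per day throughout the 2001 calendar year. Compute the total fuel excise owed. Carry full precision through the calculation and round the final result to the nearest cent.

€94,519.11

January 1 – July 7, 2001: 188 days × 399 litres/day = 75,012 litres at €1.10/litre → €82,513.20
July 8 – December 31, 2001: 177 days × 399 litres/day = 70,623 litres at €0.17/litre → €12,005.91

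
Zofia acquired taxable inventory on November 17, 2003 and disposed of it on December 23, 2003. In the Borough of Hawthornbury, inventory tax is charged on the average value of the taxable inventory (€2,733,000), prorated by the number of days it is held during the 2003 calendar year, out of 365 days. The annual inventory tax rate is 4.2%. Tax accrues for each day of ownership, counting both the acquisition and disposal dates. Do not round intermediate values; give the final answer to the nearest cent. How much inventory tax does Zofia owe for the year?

€11,635.84

Days held (November 17 – December 23, 2003): 37 out of 365
Tax = €2,733,000 × 4.2% × 37/365 = €11,635.8411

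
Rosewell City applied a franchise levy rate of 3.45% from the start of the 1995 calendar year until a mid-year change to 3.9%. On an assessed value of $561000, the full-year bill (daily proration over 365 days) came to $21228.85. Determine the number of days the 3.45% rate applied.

94 days

Let d = days at the first rate; then 365 − d days at the second rate.
$561000 × [3.45%·d + 3.9%·(365−d)] / 365 = $21228.85
Solving gives d = 94, so the new rate took effect on April 5, 1995.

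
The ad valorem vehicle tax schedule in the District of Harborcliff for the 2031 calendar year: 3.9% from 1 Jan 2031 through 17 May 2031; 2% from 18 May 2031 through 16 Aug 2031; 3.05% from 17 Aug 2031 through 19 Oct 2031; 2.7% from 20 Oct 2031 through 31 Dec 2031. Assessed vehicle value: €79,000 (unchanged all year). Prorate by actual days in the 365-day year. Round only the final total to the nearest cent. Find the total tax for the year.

€2,399.44

1 Jan – 17 May 2031: 137 days at 3.9% → €79,000 × 3.9% × 137/365 = €1,156.4301
18 May – 16 Aug 2031: 91 days at 2% → €79,000 × 2% × 91/365 = €393.9178
17 Aug – 19 Oct 2031: 64 days at 3.05% → €79,000 × 3.05% × 64/365 = €422.4877
20 Oct – 31 Dec 2031: 73 days at 2.7% → €79,000 × 2.7% × 73/365 = €426.6000
Total = €2,399.4356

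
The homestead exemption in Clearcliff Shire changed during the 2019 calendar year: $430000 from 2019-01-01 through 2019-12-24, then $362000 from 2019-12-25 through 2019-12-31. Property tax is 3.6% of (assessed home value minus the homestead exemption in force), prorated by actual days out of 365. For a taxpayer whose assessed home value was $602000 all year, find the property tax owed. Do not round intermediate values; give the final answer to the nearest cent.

$6238.95

2019-01-01 to 2019-12-24: 358 days, exemption $430000 → ($602000 − $430000) × 3.6% × 358/365 = $6073.2493
2019-12-25 to 2019-12-31: 7 days, exemption $362000 → ($602000 − $362000) × 3.6% × 7/365 = $165.6986
Total = $6238.9479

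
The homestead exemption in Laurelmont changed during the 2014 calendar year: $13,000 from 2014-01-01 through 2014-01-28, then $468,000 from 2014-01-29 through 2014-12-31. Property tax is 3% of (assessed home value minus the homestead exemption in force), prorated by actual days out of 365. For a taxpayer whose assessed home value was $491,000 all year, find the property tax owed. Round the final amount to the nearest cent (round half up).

$1,737.12

2014-01-01 to 2014-01-28: 28 days, exemption $13,000 → ($491,000 − $13,000) × 3% × 28/365 = $1,100.0548
2014-01-29 to 2014-12-31: 337 days, exemption $468,000 → ($491,000 − $468,000) × 3% × 337/365 = $637.0685
Total = $1,737.1233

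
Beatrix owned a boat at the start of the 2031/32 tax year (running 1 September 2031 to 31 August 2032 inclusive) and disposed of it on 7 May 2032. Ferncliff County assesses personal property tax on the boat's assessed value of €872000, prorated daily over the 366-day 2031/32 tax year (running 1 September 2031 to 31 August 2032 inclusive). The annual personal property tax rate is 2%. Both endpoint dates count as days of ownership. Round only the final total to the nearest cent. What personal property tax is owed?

€11912.57

Days held (1 September 2031 – 7 May 2032): 250 out of 366
Tax = €872000 × 2% × 250/366 = €11912.5683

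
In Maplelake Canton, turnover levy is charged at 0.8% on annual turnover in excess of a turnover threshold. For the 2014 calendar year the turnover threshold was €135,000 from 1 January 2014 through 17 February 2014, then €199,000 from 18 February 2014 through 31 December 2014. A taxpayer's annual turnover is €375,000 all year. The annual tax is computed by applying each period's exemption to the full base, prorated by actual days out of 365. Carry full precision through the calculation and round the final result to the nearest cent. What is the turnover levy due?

1 January – 17 February 2014: 48 days, exemption €135,000 → (€375,000 − €135,000) × 0.8% × 48/365 = €252.4932
18 February – 31 December 2014: 317 days, exemption €199,000 → (€375,000 − €199,000) × 0.8% × 317/365 = €1,222.8384
Total = €1,475.3315

€1,475.33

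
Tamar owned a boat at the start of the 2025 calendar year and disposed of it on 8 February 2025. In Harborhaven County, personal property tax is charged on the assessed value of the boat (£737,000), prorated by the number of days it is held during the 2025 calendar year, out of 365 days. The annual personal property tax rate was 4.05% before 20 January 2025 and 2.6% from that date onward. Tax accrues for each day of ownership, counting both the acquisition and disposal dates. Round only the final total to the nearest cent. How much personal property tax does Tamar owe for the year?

1 January – 19 January 2025: 19 days at 4.05% → £737,000 × 4.05% × 19/365 = £1,553.7575
20 January – 8 February 2025: 20 days at 2.6% → £737,000 × 2.6% × 20/365 = £1,049.9726
Total = £2,603.7301

£2,603.73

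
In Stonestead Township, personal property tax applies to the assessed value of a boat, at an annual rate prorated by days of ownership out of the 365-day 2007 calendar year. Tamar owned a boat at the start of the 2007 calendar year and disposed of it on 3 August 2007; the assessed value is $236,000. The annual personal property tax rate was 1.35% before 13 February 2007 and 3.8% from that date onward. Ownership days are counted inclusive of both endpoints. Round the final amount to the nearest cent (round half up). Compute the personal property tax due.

1 January – 12 February 2007: 43 days at 1.35% → $236,000 × 1.35% × 43/365 = $375.3370
13 February – 3 August 2007: 172 days at 3.8% → $236,000 × 3.8% × 172/365 = $4,226.0164
Total = $4,601.3534

$4,601.35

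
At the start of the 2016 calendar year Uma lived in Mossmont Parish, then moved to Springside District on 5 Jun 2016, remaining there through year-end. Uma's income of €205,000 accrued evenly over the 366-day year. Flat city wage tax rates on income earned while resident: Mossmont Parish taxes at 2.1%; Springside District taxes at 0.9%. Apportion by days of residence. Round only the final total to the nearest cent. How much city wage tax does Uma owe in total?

Mossmont Parish, 1 Jan – 4 Jun 2016: 156 days → €205,000 × 2.1% × 156/366 = €1,834.9180
Springside District, 5 Jun – 31 Dec 2016: 210 days → €205,000 × 0.9% × 210/366 = €1,058.6066
Total = €2,893.5246

€2,893.52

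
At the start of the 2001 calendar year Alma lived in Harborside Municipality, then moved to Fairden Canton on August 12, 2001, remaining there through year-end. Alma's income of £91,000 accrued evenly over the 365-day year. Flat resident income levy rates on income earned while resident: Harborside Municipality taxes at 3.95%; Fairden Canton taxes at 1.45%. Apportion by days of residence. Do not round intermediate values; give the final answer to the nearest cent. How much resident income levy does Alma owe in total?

Harborside Municipality, January 1 – August 11, 2001: 223 days → £91,000 × 3.95% × 223/365 = £2,196.0918
Fairden Canton, August 12 – December 31, 2001: 142 days → £91,000 × 1.45% × 142/365 = £513.3397
Total = £2,709.4315

£2,709.43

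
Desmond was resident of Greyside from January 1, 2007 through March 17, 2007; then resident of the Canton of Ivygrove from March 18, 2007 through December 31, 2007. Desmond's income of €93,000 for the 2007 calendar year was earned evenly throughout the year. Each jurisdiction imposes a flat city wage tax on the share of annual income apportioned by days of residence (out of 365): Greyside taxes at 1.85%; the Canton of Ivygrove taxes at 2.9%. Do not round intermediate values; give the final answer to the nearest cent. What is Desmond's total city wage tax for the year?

Greyside, January 1 – March 17, 2007: 76 days → €93,000 × 1.85% × 76/365 = €358.2411
The Canton of Ivygrove, March 18 – December 31, 2007: 289 days → €93,000 × 2.9% × 289/365 = €2,135.4329
Total = €2,493.6740

€2,493.67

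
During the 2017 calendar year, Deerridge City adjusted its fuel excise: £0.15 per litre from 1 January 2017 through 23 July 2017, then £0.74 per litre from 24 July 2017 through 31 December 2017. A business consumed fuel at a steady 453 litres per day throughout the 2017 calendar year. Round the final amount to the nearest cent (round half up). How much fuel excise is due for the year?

£67,832.22

1 January – 23 July 2017: 204 days × 453 litres/day = 92,412 litres at £0.15/litre → £13,861.80
24 July – 31 December 2017: 161 days × 453 litres/day = 72,933 litres at £0.74/litre → £53,970.42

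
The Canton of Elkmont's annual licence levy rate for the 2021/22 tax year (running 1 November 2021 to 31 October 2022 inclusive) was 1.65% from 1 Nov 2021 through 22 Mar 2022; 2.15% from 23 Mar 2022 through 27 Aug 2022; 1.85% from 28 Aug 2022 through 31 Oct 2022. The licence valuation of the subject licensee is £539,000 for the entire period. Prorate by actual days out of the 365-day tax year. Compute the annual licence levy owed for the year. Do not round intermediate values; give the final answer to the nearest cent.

£10,252.08

1 Nov 2021 – 22 Mar 2022: 142 days at 1.65% → £539,000 × 1.65% × 142/365 = £3,459.9370
23 Mar – 27 Aug 2022: 158 days at 2.15% → £539,000 × 2.15% × 158/365 = £5,016.3918
28 Aug – 31 Oct 2022: 65 days at 1.85% → £539,000 × 1.85% × 65/365 = £1,775.7466
Total = £10,252.0753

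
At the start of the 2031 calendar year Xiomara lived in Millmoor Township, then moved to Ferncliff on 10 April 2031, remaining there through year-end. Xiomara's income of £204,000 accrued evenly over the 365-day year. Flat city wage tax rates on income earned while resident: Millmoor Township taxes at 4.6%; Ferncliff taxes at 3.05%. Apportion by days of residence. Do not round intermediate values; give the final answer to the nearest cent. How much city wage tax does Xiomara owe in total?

£7,079.64

Millmoor Township, 1 January – 9 April 2031: 99 days → £204,000 × 4.6% × 99/365 = £2,545.2493
Ferncliff, 10 April – 31 December 2031: 266 days → £204,000 × 3.05% × 266/365 = £4,534.3890
Total = £7,079.6384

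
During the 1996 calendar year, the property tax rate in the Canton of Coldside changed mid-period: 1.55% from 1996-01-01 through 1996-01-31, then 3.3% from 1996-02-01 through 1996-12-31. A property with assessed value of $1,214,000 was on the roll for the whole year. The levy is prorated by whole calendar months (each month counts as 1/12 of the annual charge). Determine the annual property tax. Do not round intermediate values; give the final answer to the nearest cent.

$38,291.58

1996-01-01 to 1996-01-31: 1 month at 1.55% → $1,214,000 × 1.55% × 1/12 = $1,568.0833
1996-02-01 to 1996-12-31: 11 months at 3.3% → $1,214,000 × 3.3% × 11/12 = $36,723.5000
Total = $38,291.5833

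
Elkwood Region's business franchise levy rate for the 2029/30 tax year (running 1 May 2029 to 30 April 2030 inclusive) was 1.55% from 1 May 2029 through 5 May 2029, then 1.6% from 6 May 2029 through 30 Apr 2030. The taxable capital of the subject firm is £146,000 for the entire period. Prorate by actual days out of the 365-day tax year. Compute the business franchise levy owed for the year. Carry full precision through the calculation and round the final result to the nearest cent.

1 May – 5 May 2029: 5 days at 1.55% → £146,000 × 1.55% × 5/365 = £31.0000
6 May 2029 – 30 Apr 2030: 360 days at 1.6% → £146,000 × 1.6% × 360/365 = £2,304.0000
Total = £2,335.0000

£2,335.00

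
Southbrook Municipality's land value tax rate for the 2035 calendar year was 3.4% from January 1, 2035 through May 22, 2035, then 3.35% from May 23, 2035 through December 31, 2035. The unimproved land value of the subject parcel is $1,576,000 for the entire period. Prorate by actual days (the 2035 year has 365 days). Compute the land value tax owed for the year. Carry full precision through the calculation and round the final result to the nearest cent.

$53,102.56

January 1 – May 22, 2035: 142 days at 3.4% → $1,576,000 × 3.4% × 142/365 = $20,846.3781
May 23 – December 31, 2035: 223 days at 3.35% → $1,576,000 × 3.35% × 223/365 = $32,256.1863
Total = $53,102.5644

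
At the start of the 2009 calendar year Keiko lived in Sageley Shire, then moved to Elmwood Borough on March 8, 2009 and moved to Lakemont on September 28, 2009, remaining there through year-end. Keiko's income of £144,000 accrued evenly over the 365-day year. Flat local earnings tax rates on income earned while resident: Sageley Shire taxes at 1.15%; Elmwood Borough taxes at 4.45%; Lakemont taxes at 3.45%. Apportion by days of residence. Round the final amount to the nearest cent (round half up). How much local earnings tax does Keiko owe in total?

£5,173.94

Sageley Shire, January 1 – March 7, 2009: 66 days → £144,000 × 1.15% × 66/365 = £299.4411
Elmwood Borough, March 8 – September 27, 2009: 204 days → £144,000 × 4.45% × 204/365 = £3,581.4575
Lakemont, September 28 – December 31, 2009: 95 days → £144,000 × 3.45% × 95/365 = £1,293.0411
Total = £5,173.9397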